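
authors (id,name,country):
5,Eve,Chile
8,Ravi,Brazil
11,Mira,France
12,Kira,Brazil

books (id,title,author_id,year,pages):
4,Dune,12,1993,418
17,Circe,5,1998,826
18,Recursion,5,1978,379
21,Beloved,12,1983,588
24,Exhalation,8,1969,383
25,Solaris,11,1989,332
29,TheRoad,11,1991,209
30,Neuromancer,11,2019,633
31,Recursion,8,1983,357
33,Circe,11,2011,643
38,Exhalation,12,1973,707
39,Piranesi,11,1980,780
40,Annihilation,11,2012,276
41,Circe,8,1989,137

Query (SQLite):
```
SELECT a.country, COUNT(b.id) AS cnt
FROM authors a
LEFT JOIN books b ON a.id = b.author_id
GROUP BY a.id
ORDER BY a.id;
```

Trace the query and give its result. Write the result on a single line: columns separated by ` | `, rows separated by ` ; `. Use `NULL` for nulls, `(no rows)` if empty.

LEFT JOIN keeps every authors row; unmatched ones get NULL for books columns.
Group by authors.id and compute COUNT(b.id). COUNT(col) of an all-NULL group is 0.
  5: ids {17, 18} → COUNT(b.id)=2
  8: ids {24, 31, 41} → COUNT(b.id)=3
  11: ids {25, 29, 30, 33, 39, 40} → COUNT(b.id)=6
  12: ids {4, 21, 38} → COUNT(b.id)=3

Chile | 2 ; Brazil | 3 ; France | 6 ; Brazil | 3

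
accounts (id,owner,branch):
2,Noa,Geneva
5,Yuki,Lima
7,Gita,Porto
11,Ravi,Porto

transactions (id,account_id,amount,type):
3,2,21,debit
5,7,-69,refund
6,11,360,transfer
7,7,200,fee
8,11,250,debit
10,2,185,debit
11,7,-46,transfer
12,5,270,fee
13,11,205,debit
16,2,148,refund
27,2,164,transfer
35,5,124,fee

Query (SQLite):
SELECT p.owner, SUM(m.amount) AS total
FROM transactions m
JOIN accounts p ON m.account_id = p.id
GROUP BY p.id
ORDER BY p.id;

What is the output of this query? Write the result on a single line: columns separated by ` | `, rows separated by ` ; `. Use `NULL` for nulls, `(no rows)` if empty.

Join each transactions row to its accounts via account_id.
Group joined rows by accounts.id; compute SUM(m.amount) per group.
  2: ids {3, 10, 16, 27} → SUM(m.amount)=518
  5: ids {12, 35} → SUM(m.amount)=394
  7: ids {5, 7, 11} → SUM(m.amount)=85
  11: ids {6, 8, 13} → SUM(m.amount)=815

Noa | 518 ; Yuki | 394 ; Gita | 85 ; Ravi | 815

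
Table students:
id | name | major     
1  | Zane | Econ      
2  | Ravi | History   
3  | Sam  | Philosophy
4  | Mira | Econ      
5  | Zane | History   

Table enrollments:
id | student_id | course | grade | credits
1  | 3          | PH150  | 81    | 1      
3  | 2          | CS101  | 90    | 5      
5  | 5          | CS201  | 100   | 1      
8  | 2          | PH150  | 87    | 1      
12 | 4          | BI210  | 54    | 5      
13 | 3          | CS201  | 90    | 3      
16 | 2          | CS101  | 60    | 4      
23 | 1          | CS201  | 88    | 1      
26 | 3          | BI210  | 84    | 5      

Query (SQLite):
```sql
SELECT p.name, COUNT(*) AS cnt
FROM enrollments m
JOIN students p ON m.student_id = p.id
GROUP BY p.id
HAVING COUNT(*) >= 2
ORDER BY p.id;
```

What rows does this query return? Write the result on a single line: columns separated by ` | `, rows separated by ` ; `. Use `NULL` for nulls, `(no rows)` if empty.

Join each enrollments row to its students via student_id.
Group joined rows by students.id; compute COUNT(*) per group.
HAVING: keep groups with count ≥ 2.
  1: ids {23} → COUNT(*)=1
  2: ids {3, 8, 16} → COUNT(*)=3
  3: ids {1, 13, 26} → COUNT(*)=3
  4: ids {12} → COUNT(*)=1
  5: ids {5} → COUNT(*)=1

Ravi | 3 ; Sam | 3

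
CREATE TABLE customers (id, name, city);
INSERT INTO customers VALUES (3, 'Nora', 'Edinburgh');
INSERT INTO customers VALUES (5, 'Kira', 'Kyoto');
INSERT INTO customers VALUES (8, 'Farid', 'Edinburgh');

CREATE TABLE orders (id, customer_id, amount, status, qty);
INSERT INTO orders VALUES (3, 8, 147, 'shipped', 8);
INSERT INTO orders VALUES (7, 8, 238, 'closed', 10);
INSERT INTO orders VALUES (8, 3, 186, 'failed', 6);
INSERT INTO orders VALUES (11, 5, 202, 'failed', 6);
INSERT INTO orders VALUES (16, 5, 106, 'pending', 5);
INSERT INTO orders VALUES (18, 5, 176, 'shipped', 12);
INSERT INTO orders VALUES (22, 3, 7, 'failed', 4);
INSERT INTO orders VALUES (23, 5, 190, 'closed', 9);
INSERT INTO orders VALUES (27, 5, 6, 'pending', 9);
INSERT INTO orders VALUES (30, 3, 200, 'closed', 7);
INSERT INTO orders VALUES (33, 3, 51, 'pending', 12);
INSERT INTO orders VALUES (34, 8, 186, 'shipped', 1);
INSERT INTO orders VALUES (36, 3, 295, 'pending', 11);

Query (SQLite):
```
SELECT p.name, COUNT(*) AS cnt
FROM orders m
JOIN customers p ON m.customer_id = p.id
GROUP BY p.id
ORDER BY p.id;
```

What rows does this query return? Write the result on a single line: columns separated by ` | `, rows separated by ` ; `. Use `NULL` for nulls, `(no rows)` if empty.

Nora | 5 ; Kira | 5 ; Farid | 3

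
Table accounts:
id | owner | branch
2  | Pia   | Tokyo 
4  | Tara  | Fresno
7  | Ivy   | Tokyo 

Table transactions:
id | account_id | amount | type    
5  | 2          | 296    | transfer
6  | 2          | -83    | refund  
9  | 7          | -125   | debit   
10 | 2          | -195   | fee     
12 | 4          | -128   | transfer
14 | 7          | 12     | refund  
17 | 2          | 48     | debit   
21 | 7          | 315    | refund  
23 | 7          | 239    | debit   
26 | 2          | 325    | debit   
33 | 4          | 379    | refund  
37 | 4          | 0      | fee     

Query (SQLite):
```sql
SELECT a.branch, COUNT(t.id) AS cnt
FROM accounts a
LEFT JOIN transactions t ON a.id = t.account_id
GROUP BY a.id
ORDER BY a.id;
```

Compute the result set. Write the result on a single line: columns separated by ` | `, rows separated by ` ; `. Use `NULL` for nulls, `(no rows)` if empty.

Tokyo | 5 ; Fresno | 3 ; Tokyo | 4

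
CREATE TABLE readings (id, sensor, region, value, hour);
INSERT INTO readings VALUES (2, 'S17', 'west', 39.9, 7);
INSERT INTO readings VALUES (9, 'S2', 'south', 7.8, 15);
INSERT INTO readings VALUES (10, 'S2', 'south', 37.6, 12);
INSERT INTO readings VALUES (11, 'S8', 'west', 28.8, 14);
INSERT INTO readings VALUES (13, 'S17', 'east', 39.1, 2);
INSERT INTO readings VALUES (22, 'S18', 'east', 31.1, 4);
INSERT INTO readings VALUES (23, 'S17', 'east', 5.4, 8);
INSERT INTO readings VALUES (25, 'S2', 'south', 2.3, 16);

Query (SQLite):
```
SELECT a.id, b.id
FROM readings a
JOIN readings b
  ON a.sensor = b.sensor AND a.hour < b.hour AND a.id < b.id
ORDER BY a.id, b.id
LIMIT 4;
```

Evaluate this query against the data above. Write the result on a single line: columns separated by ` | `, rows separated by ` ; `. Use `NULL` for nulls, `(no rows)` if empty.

2 | 23 ; 9 | 25 ; 10 | 25 ; 13 | 23

Pairs (a,b) with same sensor, a.hour < b.hour, a.id < b.id.
sensor groups: S17:{2,13,23} S18:{22} S2:{9,10,25} S8:{11}
Ordered by (a.id, b.id); first 4.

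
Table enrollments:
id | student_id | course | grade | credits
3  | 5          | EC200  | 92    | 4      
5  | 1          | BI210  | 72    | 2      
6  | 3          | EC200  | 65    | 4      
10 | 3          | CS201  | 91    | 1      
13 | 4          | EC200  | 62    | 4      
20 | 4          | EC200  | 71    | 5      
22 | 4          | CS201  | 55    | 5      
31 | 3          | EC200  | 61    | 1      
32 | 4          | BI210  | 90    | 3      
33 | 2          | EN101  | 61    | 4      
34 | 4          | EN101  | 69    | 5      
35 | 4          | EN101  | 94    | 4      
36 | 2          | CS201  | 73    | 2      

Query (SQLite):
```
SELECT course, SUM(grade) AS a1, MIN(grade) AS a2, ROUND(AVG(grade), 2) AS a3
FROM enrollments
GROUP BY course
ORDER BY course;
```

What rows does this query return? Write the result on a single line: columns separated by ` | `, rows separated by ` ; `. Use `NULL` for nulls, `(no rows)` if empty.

BI210 | 162 | 72 | 81 ; CS201 | 219 | 55 | 73 ; EC200 | 351 | 61 | 70.2 ; EN101 | 224 | 61 | 74.67

Group enrollments by course.
Per group compute: SUM(grade), MIN(grade), ROUND(AVG(grade), 2).
  BI210: ids {5, 32} → SUM(grade)=162, MIN(grade)=72, ROUND(AVG(grade), 2)=81
  CS201: ids {10, 22, 36} → SUM(grade)=219, MIN(grade)=55, ROUND(AVG(grade), 2)=73
  EC200: ids {3, 6, 13, 20, 31} → SUM(grade)=351, MIN(grade)=61, ROUND(AVG(grade), 2)=70.2
  EN101: ids {33, 34, 35} → SUM(grade)=224, MIN(grade)=61, ROUND(AVG(grade), 2)=74.67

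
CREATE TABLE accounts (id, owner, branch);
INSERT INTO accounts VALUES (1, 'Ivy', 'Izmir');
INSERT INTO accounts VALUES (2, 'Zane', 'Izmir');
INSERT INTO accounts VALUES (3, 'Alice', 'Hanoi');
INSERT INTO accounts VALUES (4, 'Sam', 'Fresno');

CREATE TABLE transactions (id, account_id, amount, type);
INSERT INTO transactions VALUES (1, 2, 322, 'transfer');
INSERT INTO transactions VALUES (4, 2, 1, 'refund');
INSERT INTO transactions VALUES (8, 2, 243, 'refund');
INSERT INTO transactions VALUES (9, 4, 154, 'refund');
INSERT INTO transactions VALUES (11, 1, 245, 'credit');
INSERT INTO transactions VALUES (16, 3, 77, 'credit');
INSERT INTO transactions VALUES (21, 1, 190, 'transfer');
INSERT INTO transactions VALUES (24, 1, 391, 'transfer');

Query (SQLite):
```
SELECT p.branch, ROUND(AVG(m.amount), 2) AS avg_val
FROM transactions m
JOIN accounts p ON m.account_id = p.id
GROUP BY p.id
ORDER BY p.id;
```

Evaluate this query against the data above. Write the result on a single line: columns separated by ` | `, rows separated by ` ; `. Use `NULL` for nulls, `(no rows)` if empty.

Join each transactions row to its accounts via account_id.
Group joined rows by accounts.id; compute ROUND(AVG(m.amount), 2) per group.
  1: ids {11, 21, 24} → ROUND(AVG(m.amount), 2)=275.33
  2: ids {1, 4, 8} → ROUND(AVG(m.amount), 2)=188.67
  3: ids {16} → ROUND(AVG(m.amount), 2)=77
  4: ids {9} → ROUND(AVG(m.amount), 2)=154

Izmir | 275.33 ; Izmir | 188.67 ; Hanoi | 77 ; Fresno | 154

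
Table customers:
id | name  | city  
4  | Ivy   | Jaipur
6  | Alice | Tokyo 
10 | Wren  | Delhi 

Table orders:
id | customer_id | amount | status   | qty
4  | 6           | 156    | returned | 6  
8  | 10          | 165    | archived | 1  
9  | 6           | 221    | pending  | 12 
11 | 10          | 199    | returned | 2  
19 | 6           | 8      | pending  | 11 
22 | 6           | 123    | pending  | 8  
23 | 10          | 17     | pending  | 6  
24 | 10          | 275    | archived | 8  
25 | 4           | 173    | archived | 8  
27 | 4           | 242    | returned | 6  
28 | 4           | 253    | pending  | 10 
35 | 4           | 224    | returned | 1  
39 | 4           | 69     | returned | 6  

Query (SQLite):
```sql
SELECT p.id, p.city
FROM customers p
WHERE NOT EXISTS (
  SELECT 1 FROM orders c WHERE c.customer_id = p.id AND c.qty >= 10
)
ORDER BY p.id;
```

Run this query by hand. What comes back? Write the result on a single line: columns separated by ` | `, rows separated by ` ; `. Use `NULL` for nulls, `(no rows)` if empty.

10 | Delhi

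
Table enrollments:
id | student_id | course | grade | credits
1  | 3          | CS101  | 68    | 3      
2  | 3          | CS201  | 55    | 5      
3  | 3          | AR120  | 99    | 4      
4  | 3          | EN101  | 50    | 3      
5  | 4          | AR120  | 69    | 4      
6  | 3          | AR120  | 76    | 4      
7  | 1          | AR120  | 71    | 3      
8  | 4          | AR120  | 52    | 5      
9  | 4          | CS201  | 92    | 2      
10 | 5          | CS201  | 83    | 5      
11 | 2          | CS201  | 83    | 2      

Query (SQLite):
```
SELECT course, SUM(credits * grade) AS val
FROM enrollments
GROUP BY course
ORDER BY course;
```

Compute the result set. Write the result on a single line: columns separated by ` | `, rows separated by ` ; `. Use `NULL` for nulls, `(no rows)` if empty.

For each row compute credits * grade.
Group by course; take SUM of the expression per group.
  AR120: ids {3, 5, 6, 7, 8} → SUM(credits * grade)=1449
  CS101: ids {1} → SUM(credits * grade)=204
  CS201: ids {2, 9, 10, 11} → SUM(credits * grade)=1040
  EN101: ids {4} → SUM(credits * grade)=150

AR120 | 1449 ; CS101 | 204 ; CS201 | 1040 ; EN101 | 150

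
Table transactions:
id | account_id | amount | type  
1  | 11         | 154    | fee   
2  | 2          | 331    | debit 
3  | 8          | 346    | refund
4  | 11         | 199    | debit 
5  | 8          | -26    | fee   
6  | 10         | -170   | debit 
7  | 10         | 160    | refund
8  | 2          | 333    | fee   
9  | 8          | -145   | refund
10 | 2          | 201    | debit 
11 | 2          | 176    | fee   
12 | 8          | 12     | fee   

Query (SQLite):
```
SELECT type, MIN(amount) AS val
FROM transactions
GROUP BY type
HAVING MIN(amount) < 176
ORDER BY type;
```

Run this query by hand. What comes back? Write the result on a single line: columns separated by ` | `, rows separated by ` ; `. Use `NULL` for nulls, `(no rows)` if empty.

Partition transactions by type; compute MIN(amount) within each group.
HAVING: keep groups where MIN(amount) < 176.
  debit: ids {2, 4, 6, 10} → MIN(amount)=-170
  fee: ids {1, 5, 8, 11, 12} → MIN(amount)=-26
  refund: ids {3, 7, 9} → MIN(amount)=-145

debit | -170 ; fee | -26 ; refund | -145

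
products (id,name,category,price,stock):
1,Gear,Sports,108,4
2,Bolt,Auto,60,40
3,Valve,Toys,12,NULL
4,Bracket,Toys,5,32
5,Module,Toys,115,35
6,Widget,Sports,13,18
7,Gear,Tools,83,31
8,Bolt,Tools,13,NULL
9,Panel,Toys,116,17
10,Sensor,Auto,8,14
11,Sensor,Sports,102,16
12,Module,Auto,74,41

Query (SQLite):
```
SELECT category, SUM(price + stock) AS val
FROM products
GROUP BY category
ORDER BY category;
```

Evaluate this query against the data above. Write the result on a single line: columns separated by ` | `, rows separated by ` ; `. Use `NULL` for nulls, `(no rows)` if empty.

Auto | 237 ; Sports | 261 ; Tools | 114 ; Toys | 320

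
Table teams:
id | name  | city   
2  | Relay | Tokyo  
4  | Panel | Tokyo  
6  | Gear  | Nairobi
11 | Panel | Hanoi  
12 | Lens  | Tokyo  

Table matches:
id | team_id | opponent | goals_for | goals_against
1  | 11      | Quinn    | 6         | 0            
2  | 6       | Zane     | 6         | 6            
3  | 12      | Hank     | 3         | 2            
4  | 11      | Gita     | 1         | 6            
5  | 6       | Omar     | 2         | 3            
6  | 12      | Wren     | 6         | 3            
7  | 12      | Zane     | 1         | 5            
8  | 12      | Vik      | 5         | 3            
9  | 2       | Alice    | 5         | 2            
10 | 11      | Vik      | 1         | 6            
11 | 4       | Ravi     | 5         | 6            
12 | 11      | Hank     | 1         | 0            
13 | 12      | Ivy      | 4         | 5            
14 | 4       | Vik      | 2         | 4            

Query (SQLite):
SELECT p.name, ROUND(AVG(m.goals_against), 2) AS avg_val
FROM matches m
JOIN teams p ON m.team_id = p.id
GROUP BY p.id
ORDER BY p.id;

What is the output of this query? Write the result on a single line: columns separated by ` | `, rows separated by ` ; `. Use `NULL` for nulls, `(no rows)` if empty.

Join each matches row to its teams via team_id.
Group joined rows by teams.id; compute ROUND(AVG(m.goals_against), 2) per group.
  2: ids {9} → ROUND(AVG(m.goals_against), 2)=2
  4: ids {11, 14} → ROUND(AVG(m.goals_against), 2)=5
  6: ids {2, 5} → ROUND(AVG(m.goals_against), 2)=4.5
  11: ids {1, 4, 10, 12} → ROUND(AVG(m.goals_against), 2)=3
  12: ids {3, 6, 7, 8, 13} → ROUND(AVG(m.goals_against), 2)=3.6

Relay | 2 ; Panel | 5 ; Gear | 4.5 ; Panel | 3 ; Lens | 3.6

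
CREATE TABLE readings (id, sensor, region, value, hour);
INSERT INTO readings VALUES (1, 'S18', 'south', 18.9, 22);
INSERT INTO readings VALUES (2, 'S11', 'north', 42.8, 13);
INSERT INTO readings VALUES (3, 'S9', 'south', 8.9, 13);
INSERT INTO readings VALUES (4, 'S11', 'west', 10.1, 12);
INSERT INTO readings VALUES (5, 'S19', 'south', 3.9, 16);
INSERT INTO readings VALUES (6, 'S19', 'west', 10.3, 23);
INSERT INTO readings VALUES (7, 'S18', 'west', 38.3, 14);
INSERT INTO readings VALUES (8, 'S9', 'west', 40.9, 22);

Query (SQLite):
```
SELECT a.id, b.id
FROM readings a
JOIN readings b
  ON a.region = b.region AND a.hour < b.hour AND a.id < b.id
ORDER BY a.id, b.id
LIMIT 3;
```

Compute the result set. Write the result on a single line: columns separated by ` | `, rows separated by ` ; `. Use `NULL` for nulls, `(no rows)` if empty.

3 | 5 ; 4 | 6 ; 4 | 7

Pairs (a,b) with same region, a.hour < b.hour, a.id < b.id.
region groups: north:{2} south:{1,3,5} west:{4,6,7,8}
Ordered by (a.id, b.id); first 3.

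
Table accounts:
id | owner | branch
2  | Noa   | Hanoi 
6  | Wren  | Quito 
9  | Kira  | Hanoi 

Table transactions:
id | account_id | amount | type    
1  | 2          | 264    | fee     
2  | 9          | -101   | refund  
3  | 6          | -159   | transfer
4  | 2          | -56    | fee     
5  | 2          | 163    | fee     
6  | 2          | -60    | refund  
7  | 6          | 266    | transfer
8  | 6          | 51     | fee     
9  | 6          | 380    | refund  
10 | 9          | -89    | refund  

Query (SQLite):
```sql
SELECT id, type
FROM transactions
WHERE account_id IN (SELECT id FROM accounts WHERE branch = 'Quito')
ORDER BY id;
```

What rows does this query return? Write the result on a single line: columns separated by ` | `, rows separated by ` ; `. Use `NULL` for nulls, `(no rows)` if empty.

Inner query: accounts.id where branch = 'Quito'.
Outer: keep transactions rows whose account_id is in that set.
Inner query → {6}

3 | transfer ; 7 | transfer ; 8 | fee ; 9 | refund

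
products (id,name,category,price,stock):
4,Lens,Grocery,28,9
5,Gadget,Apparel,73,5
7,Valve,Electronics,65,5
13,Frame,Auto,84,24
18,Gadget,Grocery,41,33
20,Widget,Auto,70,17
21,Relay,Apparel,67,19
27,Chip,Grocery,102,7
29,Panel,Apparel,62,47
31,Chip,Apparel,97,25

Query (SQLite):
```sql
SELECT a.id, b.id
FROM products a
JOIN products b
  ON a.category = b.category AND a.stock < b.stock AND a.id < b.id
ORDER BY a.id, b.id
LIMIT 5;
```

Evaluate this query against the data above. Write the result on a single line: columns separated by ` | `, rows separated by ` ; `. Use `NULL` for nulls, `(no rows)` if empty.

4 | 18 ; 5 | 21 ; 5 | 29 ; 5 | 31 ; 21 | 29

Pairs (a,b) with same category, a.stock < b.stock, a.id < b.id.
category groups: Apparel:{5,21,29,31} Auto:{13,20} Electronics:{7} Grocery:{4,18,27}
Ordered by (a.id, b.id); first 5.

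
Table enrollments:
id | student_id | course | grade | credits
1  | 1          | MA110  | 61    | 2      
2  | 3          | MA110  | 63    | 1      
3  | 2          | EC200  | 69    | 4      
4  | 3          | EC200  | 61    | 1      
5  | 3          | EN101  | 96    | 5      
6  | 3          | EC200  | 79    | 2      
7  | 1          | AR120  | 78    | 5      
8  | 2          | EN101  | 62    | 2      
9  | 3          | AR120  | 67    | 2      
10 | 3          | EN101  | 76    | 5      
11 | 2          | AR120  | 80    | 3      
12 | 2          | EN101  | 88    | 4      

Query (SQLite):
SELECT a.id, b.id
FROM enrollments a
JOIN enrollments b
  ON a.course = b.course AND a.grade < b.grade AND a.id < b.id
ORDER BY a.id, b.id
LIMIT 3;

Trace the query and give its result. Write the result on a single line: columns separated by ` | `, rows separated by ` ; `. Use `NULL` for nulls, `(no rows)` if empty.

1 | 2 ; 3 | 6 ; 4 | 6

Pairs (a,b) with same course, a.grade < b.grade, a.id < b.id.
course groups: AR120:{7,9,11} EC200:{3,4,6} EN101:{5,8,10,12} MA110:{1,2}
Ordered by (a.id, b.id); first 3.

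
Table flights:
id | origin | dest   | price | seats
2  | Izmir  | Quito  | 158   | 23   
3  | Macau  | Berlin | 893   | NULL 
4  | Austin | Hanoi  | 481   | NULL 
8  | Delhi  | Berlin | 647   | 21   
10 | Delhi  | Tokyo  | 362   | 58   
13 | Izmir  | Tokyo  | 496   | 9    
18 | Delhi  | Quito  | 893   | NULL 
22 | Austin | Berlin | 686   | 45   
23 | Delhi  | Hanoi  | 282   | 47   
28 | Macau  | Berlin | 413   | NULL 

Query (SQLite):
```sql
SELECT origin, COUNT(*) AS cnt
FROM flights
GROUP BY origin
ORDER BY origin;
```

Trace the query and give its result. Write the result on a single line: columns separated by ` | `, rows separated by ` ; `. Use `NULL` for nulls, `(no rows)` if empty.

Austin | 2 ; Delhi | 4 ; Izmir | 2 ; Macau | 2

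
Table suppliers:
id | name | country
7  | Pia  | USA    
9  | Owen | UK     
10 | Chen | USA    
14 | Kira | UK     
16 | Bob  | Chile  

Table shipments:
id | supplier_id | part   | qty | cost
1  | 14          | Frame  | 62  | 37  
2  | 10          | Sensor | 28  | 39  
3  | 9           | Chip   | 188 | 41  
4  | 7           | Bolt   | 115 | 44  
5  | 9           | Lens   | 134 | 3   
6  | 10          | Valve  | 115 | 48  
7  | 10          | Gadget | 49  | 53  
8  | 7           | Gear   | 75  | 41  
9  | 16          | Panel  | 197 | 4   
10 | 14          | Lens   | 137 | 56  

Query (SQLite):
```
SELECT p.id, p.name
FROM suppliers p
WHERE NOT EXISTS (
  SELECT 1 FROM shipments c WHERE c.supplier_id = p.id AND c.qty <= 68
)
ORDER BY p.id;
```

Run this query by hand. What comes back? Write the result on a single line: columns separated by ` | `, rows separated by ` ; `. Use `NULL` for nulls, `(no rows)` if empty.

7 | Pia ; 9 | Owen ; 16 | Bob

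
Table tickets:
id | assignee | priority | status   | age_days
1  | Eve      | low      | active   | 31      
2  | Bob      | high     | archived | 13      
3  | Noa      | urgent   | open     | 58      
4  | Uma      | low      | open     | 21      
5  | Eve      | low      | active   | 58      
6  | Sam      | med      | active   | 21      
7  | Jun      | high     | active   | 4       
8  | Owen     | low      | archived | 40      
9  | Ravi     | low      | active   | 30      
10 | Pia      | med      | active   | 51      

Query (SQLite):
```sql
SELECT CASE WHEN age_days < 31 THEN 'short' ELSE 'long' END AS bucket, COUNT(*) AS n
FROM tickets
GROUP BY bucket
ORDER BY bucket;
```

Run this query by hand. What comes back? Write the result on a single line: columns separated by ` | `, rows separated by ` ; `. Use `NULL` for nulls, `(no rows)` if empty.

long | 5 ; short | 5

Bucket rows by age_days < 31 → 'short' else 'long'; count each bucket.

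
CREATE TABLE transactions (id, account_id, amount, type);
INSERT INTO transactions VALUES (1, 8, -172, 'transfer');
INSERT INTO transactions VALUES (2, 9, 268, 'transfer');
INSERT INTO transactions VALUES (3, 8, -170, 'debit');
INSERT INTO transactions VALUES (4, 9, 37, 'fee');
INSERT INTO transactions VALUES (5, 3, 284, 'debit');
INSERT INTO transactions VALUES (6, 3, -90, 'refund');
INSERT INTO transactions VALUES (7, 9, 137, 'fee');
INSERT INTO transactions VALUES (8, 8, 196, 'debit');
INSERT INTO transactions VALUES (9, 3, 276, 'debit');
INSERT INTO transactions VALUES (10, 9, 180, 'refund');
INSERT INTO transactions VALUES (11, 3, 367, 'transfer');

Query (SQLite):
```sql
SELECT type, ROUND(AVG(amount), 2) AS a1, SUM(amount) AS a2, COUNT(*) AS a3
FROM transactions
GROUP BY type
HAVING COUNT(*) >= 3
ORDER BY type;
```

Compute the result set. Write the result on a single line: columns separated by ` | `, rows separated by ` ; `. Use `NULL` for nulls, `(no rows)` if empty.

Group transactions by type.
Per group compute: ROUND(AVG(amount), 2), SUM(amount), COUNT(*).
HAVING: drop groups with fewer than 3 rows.
  debit: ids {3, 5, 8, 9} → ROUND(AVG(amount), 2)=146.5, SUM(amount)=586, COUNT(*)=4
  fee: ids {4, 7} → ROUND(AVG(amount), 2)=87, SUM(amount)=174, COUNT(*)=2
  refund: ids {6, 10} → ROUND(AVG(amount), 2)=45, SUM(amount)=90, COUNT(*)=2
  transfer: ids {1, 2, 11} → ROUND(AVG(amount), 2)=154.33, SUM(amount)=463, COUNT(*)=3

debit | 146.5 | 586 | 4 ; transfer | 154.33 | 463 | 3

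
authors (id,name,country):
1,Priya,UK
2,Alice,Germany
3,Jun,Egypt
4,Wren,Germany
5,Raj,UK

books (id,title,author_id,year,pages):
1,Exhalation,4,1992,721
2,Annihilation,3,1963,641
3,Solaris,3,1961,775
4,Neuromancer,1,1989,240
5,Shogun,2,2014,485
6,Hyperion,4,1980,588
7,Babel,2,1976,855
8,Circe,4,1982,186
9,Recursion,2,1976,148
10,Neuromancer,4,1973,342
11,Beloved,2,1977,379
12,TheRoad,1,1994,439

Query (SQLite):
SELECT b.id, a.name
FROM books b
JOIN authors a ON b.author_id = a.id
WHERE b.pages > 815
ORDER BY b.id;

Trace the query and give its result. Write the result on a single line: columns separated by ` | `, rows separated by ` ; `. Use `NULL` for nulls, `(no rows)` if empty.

Each books row matches the authors row where author_id = authors.id.
Then keep rows with b.pages > 815.

7 | Alice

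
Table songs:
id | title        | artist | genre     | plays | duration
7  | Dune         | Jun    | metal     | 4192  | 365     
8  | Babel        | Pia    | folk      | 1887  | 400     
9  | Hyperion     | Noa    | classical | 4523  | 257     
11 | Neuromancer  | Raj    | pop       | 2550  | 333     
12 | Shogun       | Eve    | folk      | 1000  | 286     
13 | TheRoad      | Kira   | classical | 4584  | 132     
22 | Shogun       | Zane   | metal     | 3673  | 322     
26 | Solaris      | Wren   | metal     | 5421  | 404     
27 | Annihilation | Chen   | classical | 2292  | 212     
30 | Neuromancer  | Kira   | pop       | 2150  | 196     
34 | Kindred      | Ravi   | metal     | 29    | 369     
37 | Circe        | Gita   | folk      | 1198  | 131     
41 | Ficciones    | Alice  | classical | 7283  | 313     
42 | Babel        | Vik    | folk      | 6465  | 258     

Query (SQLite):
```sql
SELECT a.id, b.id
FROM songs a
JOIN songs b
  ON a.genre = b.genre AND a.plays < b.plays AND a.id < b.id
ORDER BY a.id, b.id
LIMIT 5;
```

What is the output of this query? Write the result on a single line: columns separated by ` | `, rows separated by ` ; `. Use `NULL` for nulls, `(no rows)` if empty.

7 | 26 ; 8 | 42 ; 9 | 13 ; 9 | 41 ; 12 | 37

Pairs (a,b) with same genre, a.plays < b.plays, a.id < b.id.
genre groups: classical:{9,13,27,41} folk:{8,12,37,42} metal:{7,22,26,34} pop:{11,30}
Ordered by (a.id, b.id); first 5.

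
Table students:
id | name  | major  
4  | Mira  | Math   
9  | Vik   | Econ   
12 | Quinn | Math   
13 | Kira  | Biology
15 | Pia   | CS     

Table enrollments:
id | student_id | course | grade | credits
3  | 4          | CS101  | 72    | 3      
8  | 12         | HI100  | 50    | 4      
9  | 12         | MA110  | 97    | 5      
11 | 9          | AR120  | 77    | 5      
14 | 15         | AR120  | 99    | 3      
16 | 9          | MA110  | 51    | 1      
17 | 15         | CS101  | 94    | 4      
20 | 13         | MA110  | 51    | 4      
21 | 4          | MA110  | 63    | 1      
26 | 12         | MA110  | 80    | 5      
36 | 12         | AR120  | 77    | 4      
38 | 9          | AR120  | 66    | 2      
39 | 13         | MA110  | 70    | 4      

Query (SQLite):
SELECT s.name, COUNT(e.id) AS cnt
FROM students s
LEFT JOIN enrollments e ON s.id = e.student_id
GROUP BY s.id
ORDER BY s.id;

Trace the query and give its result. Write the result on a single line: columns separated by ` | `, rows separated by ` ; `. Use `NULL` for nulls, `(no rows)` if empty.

Mira | 2 ; Vik | 3 ; Quinn | 4 ; Kira | 2 ; Pia | 2

LEFT JOIN keeps every students row; unmatched ones get NULL for enrollments columns.
Group by students.id and compute COUNT(e.id). COUNT(col) of an all-NULL group is 0.
  4: ids {3, 21} → COUNT(e.id)=2
  9: ids {11, 16, 38} → COUNT(e.id)=3
  12: ids {8, 9, 26, 36} → COUNT(e.id)=4
  13: ids {20, 39} → COUNT(e.id)=2
  15: ids {14, 17} → COUNT(e.id)=2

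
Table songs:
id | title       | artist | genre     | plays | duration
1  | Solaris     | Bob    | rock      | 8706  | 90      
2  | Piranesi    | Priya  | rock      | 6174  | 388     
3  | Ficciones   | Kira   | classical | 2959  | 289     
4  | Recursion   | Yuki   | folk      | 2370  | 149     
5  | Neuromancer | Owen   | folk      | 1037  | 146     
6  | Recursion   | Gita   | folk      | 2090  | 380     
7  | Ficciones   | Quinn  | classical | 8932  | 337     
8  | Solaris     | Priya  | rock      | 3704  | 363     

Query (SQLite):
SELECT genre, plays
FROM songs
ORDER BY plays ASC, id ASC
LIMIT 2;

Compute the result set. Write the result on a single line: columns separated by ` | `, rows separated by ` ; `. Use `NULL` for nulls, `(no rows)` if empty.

Sort by plays asc, tiebreak id asc: (1037, id=5), (2090, id=6), (2370, id=4), (2959, id=3), (3704, id=8) …. Take first 2.

folk | 1037 ; folk | 2090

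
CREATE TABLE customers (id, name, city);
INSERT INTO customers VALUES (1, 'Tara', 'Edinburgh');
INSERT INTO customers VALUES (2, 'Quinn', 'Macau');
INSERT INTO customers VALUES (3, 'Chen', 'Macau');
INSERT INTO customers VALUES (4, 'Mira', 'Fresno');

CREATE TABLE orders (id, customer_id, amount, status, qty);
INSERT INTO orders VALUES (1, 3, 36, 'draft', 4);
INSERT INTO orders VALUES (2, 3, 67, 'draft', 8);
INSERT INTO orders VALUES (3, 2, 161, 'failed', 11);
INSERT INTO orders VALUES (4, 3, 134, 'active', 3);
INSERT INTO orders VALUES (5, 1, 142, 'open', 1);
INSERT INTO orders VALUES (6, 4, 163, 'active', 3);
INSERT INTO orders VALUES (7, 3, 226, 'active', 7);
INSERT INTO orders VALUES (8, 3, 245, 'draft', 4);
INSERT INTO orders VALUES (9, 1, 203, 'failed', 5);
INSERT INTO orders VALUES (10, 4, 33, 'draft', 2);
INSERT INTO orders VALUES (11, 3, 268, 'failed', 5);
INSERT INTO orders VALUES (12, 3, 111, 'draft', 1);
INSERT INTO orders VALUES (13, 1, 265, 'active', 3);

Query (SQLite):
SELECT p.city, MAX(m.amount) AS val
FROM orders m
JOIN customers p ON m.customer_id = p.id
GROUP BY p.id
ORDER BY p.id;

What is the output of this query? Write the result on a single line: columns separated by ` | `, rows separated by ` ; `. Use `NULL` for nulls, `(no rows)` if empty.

Join each orders row to its customers via customer_id.
Group joined rows by customers.id; compute MAX(m.amount) per group.
  1: ids {5, 9, 13} → MAX(m.amount)=265
  2: ids {3} → MAX(m.amount)=161
  3: ids {1, 2, 4, 7, 8, 11, 12} → MAX(m.amount)=268
  4: ids {6, 10} → MAX(m.amount)=163

Edinburgh | 265 ; Macau | 161 ; Macau | 268 ; Fresno | 163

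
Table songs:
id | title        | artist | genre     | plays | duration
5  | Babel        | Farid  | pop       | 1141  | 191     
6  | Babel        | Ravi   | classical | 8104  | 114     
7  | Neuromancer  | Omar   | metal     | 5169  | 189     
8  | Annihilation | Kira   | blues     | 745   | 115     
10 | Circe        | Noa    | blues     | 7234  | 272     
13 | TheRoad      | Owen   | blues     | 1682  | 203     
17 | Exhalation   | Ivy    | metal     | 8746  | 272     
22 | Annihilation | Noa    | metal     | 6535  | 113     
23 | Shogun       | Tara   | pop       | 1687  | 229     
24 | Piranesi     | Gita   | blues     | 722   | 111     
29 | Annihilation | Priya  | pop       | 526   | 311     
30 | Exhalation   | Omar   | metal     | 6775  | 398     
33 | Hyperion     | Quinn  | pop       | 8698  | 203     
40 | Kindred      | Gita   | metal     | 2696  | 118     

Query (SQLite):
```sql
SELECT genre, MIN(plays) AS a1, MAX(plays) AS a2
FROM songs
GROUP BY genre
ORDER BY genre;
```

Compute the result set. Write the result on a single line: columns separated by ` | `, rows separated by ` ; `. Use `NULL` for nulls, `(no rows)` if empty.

blues | 722 | 7234 ; classical | 8104 | 8104 ; metal | 2696 | 8746 ; pop | 526 | 8698

Group songs by genre.
Per group compute: MIN(plays), MAX(plays).
  blues: ids {8, 10, 13, 24} → MIN(plays)=722, MAX(plays)=7234
  classical: ids {6} → MIN(plays)=8104, MAX(plays)=8104
  metal: ids {7, 17, 22, 30, 40} → MIN(plays)=2696, MAX(plays)=8746
  pop: ids {5, 23, 29, 33} → MIN(plays)=526, MAX(plays)=8698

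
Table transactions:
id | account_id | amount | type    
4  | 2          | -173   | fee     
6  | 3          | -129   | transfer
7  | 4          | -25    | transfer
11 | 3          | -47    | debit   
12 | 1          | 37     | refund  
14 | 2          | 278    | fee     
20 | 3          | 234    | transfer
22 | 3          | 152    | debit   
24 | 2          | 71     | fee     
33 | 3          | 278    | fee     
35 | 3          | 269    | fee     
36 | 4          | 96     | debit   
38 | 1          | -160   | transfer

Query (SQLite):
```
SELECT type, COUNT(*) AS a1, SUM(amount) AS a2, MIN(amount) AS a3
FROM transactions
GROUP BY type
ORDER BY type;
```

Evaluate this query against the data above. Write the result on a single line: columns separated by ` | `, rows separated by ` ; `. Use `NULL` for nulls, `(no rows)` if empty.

debit | 3 | 201 | -47 ; fee | 5 | 723 | -173 ; refund | 1 | 37 | 37 ; transfer | 4 | -80 | -160

Group transactions by type.
Per group compute: COUNT(*), SUM(amount), MIN(amount).
  debit: ids {11, 22, 36} → COUNT(*)=3, SUM(amount)=201, MIN(amount)=-47
  fee: ids {4, 14, 24, 33, 35} → COUNT(*)=5, SUM(amount)=723, MIN(amount)=-173
  refund: ids {12} → COUNT(*)=1, SUM(amount)=37, MIN(amount)=37
  transfer: ids {6, 7, 20, 38} → COUNT(*)=4, SUM(amount)=-80, MIN(amount)=-160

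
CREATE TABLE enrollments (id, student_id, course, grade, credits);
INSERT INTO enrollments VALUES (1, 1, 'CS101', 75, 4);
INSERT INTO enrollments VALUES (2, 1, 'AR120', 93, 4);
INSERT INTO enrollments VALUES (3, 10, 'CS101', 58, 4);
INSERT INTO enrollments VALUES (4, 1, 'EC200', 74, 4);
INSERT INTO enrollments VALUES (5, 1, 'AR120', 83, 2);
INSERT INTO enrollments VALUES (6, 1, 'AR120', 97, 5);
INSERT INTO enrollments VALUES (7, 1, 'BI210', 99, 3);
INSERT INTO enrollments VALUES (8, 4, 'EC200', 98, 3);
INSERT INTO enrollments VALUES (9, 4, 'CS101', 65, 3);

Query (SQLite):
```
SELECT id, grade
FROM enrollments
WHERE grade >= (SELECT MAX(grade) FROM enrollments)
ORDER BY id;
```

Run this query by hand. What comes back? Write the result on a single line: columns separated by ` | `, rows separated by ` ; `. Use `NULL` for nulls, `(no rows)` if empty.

7 | 99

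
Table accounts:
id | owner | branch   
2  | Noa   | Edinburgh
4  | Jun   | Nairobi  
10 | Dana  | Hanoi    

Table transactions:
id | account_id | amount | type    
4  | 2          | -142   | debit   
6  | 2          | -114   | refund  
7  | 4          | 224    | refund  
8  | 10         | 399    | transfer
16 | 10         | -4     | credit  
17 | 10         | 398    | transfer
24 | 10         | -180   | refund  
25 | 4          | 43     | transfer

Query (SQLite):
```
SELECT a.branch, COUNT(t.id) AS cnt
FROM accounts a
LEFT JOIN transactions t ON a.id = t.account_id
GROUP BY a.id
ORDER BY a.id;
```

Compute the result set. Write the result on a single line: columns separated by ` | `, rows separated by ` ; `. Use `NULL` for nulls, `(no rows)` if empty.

LEFT JOIN keeps every accounts row; unmatched ones get NULL for transactions columns.
Group by accounts.id and compute COUNT(t.id). COUNT(col) of an all-NULL group is 0.
  2: ids {4, 6} → COUNT(t.id)=2
  4: ids {7, 25} → COUNT(t.id)=2
  10: ids {8, 16, 17, 24} → COUNT(t.id)=4

Edinburgh | 2 ; Nairobi | 2 ; Hanoi | 4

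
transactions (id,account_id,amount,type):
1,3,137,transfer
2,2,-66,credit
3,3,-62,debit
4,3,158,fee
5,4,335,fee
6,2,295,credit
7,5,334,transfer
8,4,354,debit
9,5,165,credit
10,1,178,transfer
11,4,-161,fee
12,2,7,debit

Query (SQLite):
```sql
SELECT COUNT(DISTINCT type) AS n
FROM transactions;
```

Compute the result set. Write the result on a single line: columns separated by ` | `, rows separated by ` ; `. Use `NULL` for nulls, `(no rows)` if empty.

4

Count distinct non-NULL type values.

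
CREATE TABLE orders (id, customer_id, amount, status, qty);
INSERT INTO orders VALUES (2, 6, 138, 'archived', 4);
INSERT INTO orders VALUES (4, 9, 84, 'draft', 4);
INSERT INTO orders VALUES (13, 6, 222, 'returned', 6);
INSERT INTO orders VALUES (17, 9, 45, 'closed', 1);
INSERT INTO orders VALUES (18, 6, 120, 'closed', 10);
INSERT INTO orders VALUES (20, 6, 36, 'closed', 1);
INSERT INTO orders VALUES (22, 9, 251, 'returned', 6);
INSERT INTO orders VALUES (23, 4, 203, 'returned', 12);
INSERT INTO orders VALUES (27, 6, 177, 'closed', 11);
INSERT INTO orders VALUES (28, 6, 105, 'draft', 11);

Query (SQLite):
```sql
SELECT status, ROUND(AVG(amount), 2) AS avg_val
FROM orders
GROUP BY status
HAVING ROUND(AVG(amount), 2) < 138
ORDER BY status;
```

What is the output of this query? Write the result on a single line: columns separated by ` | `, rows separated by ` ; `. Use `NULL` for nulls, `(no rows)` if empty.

Partition orders by status; compute ROUND(AVG(amount), 2) within each group.
HAVING: keep groups where ROUND(AVG(amount), 2) < 138.
  archived: ids {2} → ROUND(AVG(amount), 2)=138
  closed: ids {17, 18, 20, 27} → ROUND(AVG(amount), 2)=94.5
  draft: ids {4, 28} → ROUND(AVG(amount), 2)=94.5
  returned: ids {13, 22, 23} → ROUND(AVG(amount), 2)=225.33

closed | 94.5 ; draft | 94.5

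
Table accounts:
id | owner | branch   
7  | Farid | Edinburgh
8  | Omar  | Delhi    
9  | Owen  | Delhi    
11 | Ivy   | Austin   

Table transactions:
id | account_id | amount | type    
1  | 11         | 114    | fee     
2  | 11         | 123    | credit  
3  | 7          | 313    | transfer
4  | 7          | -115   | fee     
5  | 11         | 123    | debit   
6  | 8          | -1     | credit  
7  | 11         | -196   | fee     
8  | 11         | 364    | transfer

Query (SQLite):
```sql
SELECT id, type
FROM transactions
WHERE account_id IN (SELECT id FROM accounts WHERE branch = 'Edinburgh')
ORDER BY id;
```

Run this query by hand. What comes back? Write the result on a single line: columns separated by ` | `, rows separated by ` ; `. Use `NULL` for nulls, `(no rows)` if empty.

Inner query: accounts.id where branch = 'Edinburgh'.
Outer: keep transactions rows whose account_id is in that set.
Inner query → {7}

3 | transfer ; 4 | fee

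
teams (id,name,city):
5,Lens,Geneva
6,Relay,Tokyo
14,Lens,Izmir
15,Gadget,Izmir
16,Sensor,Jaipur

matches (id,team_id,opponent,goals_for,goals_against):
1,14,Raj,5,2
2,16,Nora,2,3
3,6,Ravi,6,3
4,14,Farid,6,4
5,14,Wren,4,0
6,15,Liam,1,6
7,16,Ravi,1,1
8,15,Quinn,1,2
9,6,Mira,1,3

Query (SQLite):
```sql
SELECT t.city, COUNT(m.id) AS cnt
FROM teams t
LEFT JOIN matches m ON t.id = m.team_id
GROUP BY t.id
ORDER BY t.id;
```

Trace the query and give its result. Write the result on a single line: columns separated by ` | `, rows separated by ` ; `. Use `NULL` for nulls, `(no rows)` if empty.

LEFT JOIN keeps every teams row; unmatched ones get NULL for matches columns.
Group by teams.id and compute COUNT(m.id). COUNT(col) of an all-NULL group is 0.
  5: ids {—} → COUNT(m.id)=0
  6: ids {3, 9} → COUNT(m.id)=2
  14: ids {1, 4, 5} → COUNT(m.id)=3
  15: ids {6, 8} → COUNT(m.id)=2
  16: ids {2, 7} → COUNT(m.id)=2

Geneva | 0 ; Tokyo | 2 ; Izmir | 3 ; Izmir | 2 ; Jaipur | 2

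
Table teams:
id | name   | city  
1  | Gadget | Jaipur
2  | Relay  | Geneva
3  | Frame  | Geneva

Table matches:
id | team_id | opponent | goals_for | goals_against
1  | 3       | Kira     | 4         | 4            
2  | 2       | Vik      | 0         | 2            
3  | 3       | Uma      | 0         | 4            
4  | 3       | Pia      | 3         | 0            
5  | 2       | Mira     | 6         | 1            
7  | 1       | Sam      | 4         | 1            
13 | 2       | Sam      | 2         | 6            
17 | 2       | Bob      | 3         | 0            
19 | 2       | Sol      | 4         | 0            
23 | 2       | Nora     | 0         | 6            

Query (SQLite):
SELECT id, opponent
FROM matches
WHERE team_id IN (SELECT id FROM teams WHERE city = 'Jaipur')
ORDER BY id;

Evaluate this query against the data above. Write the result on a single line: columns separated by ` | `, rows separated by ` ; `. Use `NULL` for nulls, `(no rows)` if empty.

Inner query: teams.id where city = 'Jaipur'.
Outer: keep matches rows whose team_id is in that set.
Inner query → {1}

7 | Sam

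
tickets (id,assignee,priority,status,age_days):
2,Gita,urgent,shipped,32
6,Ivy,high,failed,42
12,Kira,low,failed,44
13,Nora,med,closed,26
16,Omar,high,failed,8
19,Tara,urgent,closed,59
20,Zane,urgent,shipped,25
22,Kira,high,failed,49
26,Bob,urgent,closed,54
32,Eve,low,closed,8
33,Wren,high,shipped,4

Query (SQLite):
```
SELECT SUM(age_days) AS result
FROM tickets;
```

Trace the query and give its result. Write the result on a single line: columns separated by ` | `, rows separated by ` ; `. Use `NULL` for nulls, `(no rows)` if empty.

351

All age_days values: [32, 42, 44, 26, 8, 59, 25, 49, 54, 8, 4].
SUM of non-NULL values = 351.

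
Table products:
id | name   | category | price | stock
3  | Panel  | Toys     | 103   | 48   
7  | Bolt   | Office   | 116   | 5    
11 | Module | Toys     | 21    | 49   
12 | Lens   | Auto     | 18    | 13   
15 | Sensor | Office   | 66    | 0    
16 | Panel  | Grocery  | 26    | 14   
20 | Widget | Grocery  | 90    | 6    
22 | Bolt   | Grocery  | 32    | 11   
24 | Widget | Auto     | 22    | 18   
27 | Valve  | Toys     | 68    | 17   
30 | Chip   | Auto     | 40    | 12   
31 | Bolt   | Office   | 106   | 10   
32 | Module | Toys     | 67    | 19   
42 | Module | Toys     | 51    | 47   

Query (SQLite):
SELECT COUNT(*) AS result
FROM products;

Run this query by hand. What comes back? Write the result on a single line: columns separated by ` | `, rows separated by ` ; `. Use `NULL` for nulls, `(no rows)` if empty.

All stock values: [48, 5, 49, 13, 0, 14, 6, 11, 18, 17, 12, 10, 19, 47].
COUNT(*) counts rows → 14.

14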